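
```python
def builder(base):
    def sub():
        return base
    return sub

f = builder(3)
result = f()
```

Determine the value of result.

Step 1: builder(3) creates closure capturing base = 3.
Step 2: f() returns the captured base = 3.
Step 3: result = 3

The answer is 3.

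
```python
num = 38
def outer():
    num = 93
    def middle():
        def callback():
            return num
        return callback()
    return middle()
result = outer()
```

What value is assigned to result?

Step 1: outer() defines num = 93. middle() and callback() have no local num.
Step 2: callback() checks local (none), enclosing middle() (none), enclosing outer() and finds num = 93.
Step 3: result = 93

The answer is 93.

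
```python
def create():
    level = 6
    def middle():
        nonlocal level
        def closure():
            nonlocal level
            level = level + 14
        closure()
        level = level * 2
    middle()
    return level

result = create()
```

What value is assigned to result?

Step 1: level = 6.
Step 2: closure() adds 14: level = 6 + 14 = 20.
Step 3: middle() doubles: level = 20 * 2 = 40.
Step 4: result = 40

The answer is 40.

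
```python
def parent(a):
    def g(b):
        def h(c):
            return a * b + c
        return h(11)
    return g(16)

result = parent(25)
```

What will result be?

Step 1: a = 25, b = 16, c = 11.
Step 2: h() computes a * b + c = 25 * 16 + 11 = 411.
Step 3: result = 411

The answer is 411.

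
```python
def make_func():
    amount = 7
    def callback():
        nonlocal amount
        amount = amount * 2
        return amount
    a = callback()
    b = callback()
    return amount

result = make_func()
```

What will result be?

Step 1: amount starts at 7.
Step 2: First callback(): amount = 7 * 2 = 14.
Step 3: Second callback(): amount = 14 * 2 = 28.
Step 4: result = 28

The answer is 28.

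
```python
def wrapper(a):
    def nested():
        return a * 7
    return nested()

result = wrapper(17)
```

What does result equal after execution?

Step 1: wrapper(17) binds parameter a = 17.
Step 2: nested() accesses a = 17 from enclosing scope.
Step 3: result = 17 * 7 = 119

The answer is 119.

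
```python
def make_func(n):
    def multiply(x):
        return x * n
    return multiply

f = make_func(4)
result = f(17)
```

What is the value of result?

Step 1: make_func(4) returns multiply closure with n = 4.
Step 2: f(17) computes 17 * 4 = 68.
Step 3: result = 68

The answer is 68.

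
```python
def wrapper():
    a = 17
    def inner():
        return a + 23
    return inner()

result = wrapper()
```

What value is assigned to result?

Step 1: wrapper() defines a = 17.
Step 2: inner() reads a = 17 from enclosing scope, returns 17 + 23 = 40.
Step 3: result = 40

The answer is 40.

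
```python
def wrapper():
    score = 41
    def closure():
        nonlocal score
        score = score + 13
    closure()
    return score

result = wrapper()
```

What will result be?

Step 1: wrapper() sets score = 41.
Step 2: closure() uses nonlocal to modify score in wrapper's scope: score = 41 + 13 = 54.
Step 3: wrapper() returns the modified score = 54

The answer is 54.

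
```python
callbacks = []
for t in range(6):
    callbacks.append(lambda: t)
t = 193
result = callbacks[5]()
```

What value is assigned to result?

Step 1: Lambdas capture the variable t by reference, not by value.
Step 2: After the loop, t is reassigned to 193.
Step 3: callbacks[5]() looks up the current t = 193. result = 193

The answer is 193.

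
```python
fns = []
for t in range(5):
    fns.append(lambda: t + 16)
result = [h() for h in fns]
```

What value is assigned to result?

Step 1: All lambdas capture t by reference. After the loop, t = 4.
Step 2: Each call returns 4 + 16 = 20.
Step 3: result = [20, 20, 20, 20, 20]

The answer is [20, 20, 20, 20, 20].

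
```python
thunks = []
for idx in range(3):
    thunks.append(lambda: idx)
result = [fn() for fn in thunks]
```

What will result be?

Step 1: All 3 lambdas share the same variable idx.
Step 2: After the loop, idx = 2.
Step 3: Each call returns 2. result = [2, 2, 2]

The answer is [2, 2, 2].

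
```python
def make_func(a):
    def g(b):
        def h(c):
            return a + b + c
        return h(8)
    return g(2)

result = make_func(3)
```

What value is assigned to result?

Step 1: a = 3, b = 2, c = 8 across three nested scopes.
Step 2: h() accesses all three via LEGB rule.
Step 3: result = 3 + 2 + 8 = 13

The answer is 13.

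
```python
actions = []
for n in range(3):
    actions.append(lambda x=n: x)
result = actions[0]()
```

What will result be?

Step 1: Default argument x=n captures n's value at each iteration.
Step 2: actions[0] captured x = 0 when n was 0.
Step 3: result = 0

The answer is 0.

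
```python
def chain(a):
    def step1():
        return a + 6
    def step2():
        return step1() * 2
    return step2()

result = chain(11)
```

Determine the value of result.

Step 1: chain(11) captures a = 11.
Step 2: step2() calls step1() which returns 11 + 6 = 17.
Step 3: step2() returns 17 * 2 = 34

The answer is 34.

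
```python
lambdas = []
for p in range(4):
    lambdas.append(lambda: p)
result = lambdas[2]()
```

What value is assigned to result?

Step 1: The loop creates 4 lambdas, all referencing the same variable p.
Step 2: After the loop, p = 3 (final value).
Step 3: lambdas[2]() looks up p at call time and finds 3. This is the late binding gotcha. result = 3

The answer is 3.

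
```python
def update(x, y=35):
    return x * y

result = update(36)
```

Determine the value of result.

Step 1: update(36) uses default y = 35.
Step 2: Returns 36 * 35 = 1260.
Step 3: result = 1260

The answer is 1260.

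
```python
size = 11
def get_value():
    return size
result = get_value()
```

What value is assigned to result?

Step 1: size = 11 is defined in the global scope.
Step 2: get_value() looks up size. No local size exists, so Python checks the global scope via LEGB rule and finds size = 11.
Step 3: result = 11

The answer is 11.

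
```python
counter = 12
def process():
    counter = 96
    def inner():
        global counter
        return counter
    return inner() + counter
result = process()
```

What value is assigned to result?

Step 1: Global counter = 12. process() shadows with local counter = 96.
Step 2: inner() uses global keyword, so inner() returns global counter = 12.
Step 3: process() returns 12 + 96 = 108

The answer is 108.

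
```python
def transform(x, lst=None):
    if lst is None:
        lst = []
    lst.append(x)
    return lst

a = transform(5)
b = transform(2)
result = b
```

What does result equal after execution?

Step 1: None default with guard creates a NEW list each call.
Step 2: a = [5] (fresh list). b = [2] (another fresh list).
Step 3: result = [2] (this is the fix for mutable default)

The answer is [2].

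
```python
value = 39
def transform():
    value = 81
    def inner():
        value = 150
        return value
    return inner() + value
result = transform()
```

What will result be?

Step 1: transform() has local value = 81. inner() has local value = 150.
Step 2: inner() returns its local value = 150.
Step 3: transform() returns 150 + its own value (81) = 231

The answer is 231.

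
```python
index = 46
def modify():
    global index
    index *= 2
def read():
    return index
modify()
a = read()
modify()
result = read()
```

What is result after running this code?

Step 1: index = 46.
Step 2: First modify(): index = 46 * 2 = 92.
Step 3: Second modify(): index = 92 * 2 = 184.
Step 4: read() returns 184

The answer is 184.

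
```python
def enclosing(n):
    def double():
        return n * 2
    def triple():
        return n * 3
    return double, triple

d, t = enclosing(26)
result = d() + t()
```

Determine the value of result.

Step 1: Both closures capture the same n = 26.
Step 2: d() = 26 * 2 = 52, t() = 26 * 3 = 78.
Step 3: result = 52 + 78 = 130

The answer is 130.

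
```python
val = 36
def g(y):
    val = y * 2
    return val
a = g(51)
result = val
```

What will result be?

Step 1: Global val = 36.
Step 2: g(51) creates local val = 51 * 2 = 102.
Step 3: Global val unchanged because no global keyword. result = 36

The answer is 36.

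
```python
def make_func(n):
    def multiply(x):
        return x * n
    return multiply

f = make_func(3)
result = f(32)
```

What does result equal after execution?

Step 1: make_func(3) returns multiply closure with n = 3.
Step 2: f(32) computes 32 * 3 = 96.
Step 3: result = 96

The answer is 96.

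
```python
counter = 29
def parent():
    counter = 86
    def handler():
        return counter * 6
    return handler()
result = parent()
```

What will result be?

Step 1: parent() shadows global counter with counter = 86.
Step 2: handler() finds counter = 86 in enclosing scope, computes 86 * 6 = 516.
Step 3: result = 516

The answer is 516.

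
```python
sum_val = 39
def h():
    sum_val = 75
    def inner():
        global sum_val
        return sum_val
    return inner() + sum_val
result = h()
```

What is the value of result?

Step 1: Global sum_val = 39. h() shadows with local sum_val = 75.
Step 2: inner() uses global keyword, so inner() returns global sum_val = 39.
Step 3: h() returns 39 + 75 = 114

The answer is 114.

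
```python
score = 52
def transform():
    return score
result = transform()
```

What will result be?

Step 1: score = 52 is defined in the global scope.
Step 2: transform() looks up score. No local score exists, so Python checks the global scope via LEGB rule and finds score = 52.
Step 3: result = 52

The answer is 52.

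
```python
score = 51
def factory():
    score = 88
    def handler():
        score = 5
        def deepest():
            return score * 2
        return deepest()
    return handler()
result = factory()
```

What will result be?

Step 1: deepest() looks up score through LEGB: not local, finds score = 5 in enclosing handler().
Step 2: Returns 5 * 2 = 10.
Step 3: result = 10

The answer is 10.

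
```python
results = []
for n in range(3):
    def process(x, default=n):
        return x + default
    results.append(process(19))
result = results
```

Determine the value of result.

Step 1: Default argument default=n is evaluated at function definition time.
Step 2: Each iteration creates process with default = current n value.
Step 3: process(19) returns 19 + default. results = [19, 20, 21]

The answer is [19, 20, 21].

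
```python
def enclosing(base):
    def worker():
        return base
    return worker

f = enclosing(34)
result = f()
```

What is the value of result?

Step 1: enclosing(34) creates closure capturing base = 34.
Step 2: f() returns the captured base = 34.
Step 3: result = 34

The answer is 34.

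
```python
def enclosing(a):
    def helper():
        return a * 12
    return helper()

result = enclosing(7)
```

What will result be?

Step 1: enclosing(7) binds parameter a = 7.
Step 2: helper() accesses a = 7 from enclosing scope.
Step 3: result = 7 * 12 = 84

The answer is 84.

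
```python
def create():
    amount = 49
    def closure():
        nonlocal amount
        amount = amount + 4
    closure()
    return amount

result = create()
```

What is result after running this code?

Step 1: create() sets amount = 49.
Step 2: closure() uses nonlocal to modify amount in create's scope: amount = 49 + 4 = 53.
Step 3: create() returns the modified amount = 53

The answer is 53.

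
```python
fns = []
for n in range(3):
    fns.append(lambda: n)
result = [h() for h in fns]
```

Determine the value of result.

Step 1: All 3 lambdas share the same variable n.
Step 2: After the loop, n = 2.
Step 3: Each call returns 2. result = [2, 2, 2]

The answer is [2, 2, 2].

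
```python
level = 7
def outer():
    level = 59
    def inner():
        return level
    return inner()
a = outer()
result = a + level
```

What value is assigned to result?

Step 1: outer() has local level = 59. inner() reads from enclosing.
Step 2: outer() returns 59. Global level = 7 unchanged.
Step 3: result = 59 + 7 = 66

The answer is 66.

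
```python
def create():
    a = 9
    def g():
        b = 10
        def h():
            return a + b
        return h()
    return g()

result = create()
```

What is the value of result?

Step 1: create() defines a = 9. g() defines b = 10.
Step 2: h() accesses both from enclosing scopes: a = 9, b = 10.
Step 3: result = 9 + 10 = 19

The answer is 19.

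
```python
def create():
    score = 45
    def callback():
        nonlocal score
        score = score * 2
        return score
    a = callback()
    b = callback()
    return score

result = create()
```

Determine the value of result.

Step 1: score starts at 45.
Step 2: First callback(): score = 45 * 2 = 90.
Step 3: Second callback(): score = 90 * 2 = 180.
Step 4: result = 180

The answer is 180.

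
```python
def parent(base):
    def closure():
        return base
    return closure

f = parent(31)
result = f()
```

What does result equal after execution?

Step 1: parent(31) creates closure capturing base = 31.
Step 2: f() returns the captured base = 31.
Step 3: result = 31

The answer is 31.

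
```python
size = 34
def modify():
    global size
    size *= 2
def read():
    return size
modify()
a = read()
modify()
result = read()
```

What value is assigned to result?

Step 1: size = 34.
Step 2: First modify(): size = 34 * 2 = 68.
Step 3: Second modify(): size = 68 * 2 = 136.
Step 4: read() returns 136

The answer is 136.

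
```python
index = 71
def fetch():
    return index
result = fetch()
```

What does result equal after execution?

Step 1: index = 71 is defined in the global scope.
Step 2: fetch() looks up index. No local index exists, so Python checks the global scope via LEGB rule and finds index = 71.
Step 3: result = 71

The answer is 71.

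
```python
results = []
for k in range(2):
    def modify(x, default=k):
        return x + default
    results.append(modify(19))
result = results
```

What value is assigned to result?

Step 1: Default argument default=k is evaluated at function definition time.
Step 2: Each iteration creates modify with default = current k value.
Step 3: modify(19) returns 19 + default. results = [19, 20]

The answer is [19, 20].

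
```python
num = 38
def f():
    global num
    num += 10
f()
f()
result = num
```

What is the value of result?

Step 1: num = 38.
Step 2: First f(): num = 38 + 10 = 48.
Step 3: Second f(): num = 48 + 10 = 58. result = 58

The answer is 58.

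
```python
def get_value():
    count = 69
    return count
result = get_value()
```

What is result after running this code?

Step 1: get_value() defines count = 69 in its local scope.
Step 2: return count finds the local variable count = 69.
Step 3: result = 69

The answer is 69.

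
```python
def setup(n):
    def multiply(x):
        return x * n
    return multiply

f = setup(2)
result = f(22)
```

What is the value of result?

Step 1: setup(2) returns multiply closure with n = 2.
Step 2: f(22) computes 22 * 2 = 44.
Step 3: result = 44

The answer is 44.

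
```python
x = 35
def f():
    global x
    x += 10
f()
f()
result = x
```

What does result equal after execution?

Step 1: x = 35.
Step 2: First f(): x = 35 + 10 = 45.
Step 3: Second f(): x = 45 + 10 = 55. result = 55

The answer is 55.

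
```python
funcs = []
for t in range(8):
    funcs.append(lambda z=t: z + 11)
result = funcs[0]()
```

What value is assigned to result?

Step 1: Default argument z=t captures t's value at definition time.
Step 2: funcs[0] was defined when t = 0, so z defaults to 0.
Step 3: result = 0 + 11 = 11 (default arg fixes the late binding issue)

The answer is 11.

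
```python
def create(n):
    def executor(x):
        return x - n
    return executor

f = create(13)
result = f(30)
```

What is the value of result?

Step 1: create(13) creates a closure capturing n = 13.
Step 2: f(30) computes 30 - 13 = 17.
Step 3: result = 17

The answer is 17.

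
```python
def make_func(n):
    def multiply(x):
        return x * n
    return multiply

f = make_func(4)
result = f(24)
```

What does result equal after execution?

Step 1: make_func(4) returns multiply closure with n = 4.
Step 2: f(24) computes 24 * 4 = 96.
Step 3: result = 96

The answer is 96.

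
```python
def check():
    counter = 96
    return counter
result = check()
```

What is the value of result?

Step 1: check() defines counter = 96 in its local scope.
Step 2: return counter finds the local variable counter = 96.
Step 3: result = 96

The answer is 96.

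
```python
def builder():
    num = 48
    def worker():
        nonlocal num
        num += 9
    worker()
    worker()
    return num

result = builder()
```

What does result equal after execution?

Step 1: num starts at 48.
Step 2: worker() is called 2 times, each adding 9.
Step 3: num = 48 + 9 * 2 = 66

The answer is 66.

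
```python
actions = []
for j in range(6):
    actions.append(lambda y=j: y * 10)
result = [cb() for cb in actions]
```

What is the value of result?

Step 1: Default arg y=j captures j at each iteration.
Step 2: actions[k] has y defaulting to k, returns k * 10.
Step 3: result = [0, 10, 20, 30, 40, 50]

The answer is [0, 10, 20, 30, 40, 50].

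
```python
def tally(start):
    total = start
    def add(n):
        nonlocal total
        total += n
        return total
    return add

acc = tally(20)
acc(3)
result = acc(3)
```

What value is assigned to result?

Step 1: tally(20) creates closure with total = 20.
Step 2: First acc(3): total = 20 + 3 = 23.
Step 3: Second acc(3): total = 23 + 3 = 26. result = 26

The answer is 26.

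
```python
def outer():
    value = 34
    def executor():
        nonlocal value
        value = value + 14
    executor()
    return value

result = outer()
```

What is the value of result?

Step 1: outer() sets value = 34.
Step 2: executor() uses nonlocal to modify value in outer's scope: value = 34 + 14 = 48.
Step 3: outer() returns the modified value = 48

The answer is 48.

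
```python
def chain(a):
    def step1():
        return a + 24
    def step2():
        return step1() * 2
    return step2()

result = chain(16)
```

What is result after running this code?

Step 1: chain(16) captures a = 16.
Step 2: step2() calls step1() which returns 16 + 24 = 40.
Step 3: step2() returns 40 * 2 = 80

The answer is 80.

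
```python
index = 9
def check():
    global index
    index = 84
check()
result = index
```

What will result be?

Step 1: index = 9 globally.
Step 2: check() declares global index and sets it to 84.
Step 3: After check(), global index = 84. result = 84

The answer is 84.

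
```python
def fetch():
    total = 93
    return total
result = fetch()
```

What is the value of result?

Step 1: fetch() defines total = 93 in its local scope.
Step 2: return total finds the local variable total = 93.
Step 3: result = 93

The answer is 93.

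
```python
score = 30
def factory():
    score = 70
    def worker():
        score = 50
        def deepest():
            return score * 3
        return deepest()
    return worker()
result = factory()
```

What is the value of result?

Step 1: deepest() looks up score through LEGB: not local, finds score = 50 in enclosing worker().
Step 2: Returns 50 * 3 = 150.
Step 3: result = 150

The answer is 150.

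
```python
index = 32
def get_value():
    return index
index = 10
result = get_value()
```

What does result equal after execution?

Step 1: index is first set to 32, then reassigned to 10.
Step 2: get_value() is called after the reassignment, so it looks up the current global index = 10.
Step 3: result = 10

The answer is 10.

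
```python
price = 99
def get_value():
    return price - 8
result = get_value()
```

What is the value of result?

Step 1: price = 99 is defined globally.
Step 2: get_value() looks up price from global scope = 99, then computes 99 - 8 = 91.
Step 3: result = 91

The answer is 91.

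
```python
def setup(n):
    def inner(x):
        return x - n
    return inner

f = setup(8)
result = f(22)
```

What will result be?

Step 1: setup(8) creates a closure capturing n = 8.
Step 2: f(22) computes 22 - 8 = 14.
Step 3: result = 14

The answer is 14.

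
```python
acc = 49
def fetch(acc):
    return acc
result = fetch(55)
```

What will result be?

Step 1: Global acc = 49.
Step 2: fetch(55) takes parameter acc = 55, which shadows the global.
Step 3: result = 55

The answer is 55.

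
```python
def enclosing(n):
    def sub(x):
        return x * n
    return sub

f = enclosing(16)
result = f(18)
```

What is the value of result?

Step 1: enclosing(16) creates a closure capturing n = 16.
Step 2: f(18) computes 18 * 16 = 288.
Step 3: result = 288

The answer is 288.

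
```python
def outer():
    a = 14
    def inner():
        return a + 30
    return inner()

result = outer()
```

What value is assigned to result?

Step 1: outer() defines a = 14.
Step 2: inner() reads a = 14 from enclosing scope, returns 14 + 30 = 44.
Step 3: result = 44

The answer is 44.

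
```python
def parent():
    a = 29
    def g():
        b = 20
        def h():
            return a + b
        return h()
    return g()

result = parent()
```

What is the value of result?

Step 1: parent() defines a = 29. g() defines b = 20.
Step 2: h() accesses both from enclosing scopes: a = 29, b = 20.
Step 3: result = 29 + 20 = 49

The answer is 49.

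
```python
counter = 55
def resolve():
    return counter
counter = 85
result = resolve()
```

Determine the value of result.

Step 1: counter is first set to 55, then reassigned to 85.
Step 2: resolve() is called after the reassignment, so it looks up the current global counter = 85.
Step 3: result = 85

The answer is 85.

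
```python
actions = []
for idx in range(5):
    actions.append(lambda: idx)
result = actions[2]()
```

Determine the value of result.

Step 1: The loop creates 5 lambdas, all referencing the same variable idx.
Step 2: After the loop, idx = 4 (final value).
Step 3: actions[2]() looks up idx at call time and finds 4. This is the late binding gotcha. result = 4

The answer is 4.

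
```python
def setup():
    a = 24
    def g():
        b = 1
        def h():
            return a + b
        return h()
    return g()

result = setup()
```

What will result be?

Step 1: setup() defines a = 24. g() defines b = 1.
Step 2: h() accesses both from enclosing scopes: a = 24, b = 1.
Step 3: result = 24 + 1 = 25

The answer is 25.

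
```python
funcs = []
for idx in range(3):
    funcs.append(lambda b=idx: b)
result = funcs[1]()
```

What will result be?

Step 1: Default argument b=idx captures idx's value at each iteration.
Step 2: funcs[1] captured b = 1 when idx was 1.
Step 3: result = 1

The answer is 1.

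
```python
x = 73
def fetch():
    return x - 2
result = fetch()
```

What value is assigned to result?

Step 1: x = 73 is defined globally.
Step 2: fetch() looks up x from global scope = 73, then computes 73 - 2 = 71.
Step 3: result = 71

The answer is 71.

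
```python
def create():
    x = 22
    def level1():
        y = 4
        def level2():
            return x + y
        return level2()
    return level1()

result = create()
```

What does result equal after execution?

Step 1: x = 22 in create. y = 4 in level1.
Step 2: level2() reads x = 22 and y = 4 from enclosing scopes.
Step 3: result = 22 + 4 = 26

The answer is 26.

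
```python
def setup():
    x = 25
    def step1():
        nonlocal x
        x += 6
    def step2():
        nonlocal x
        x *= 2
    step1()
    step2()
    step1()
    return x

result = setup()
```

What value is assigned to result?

Step 1: x = 25.
Step 2: step1(): x = 25 + 6 = 31.
Step 3: step2(): x = 31 * 2 = 62.
Step 4: step1(): x = 62 + 6 = 68. result = 68

The answer is 68.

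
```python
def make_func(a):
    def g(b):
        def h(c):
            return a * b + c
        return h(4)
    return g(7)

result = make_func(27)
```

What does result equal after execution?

Step 1: a = 27, b = 7, c = 4.
Step 2: h() computes a * b + c = 27 * 7 + 4 = 193.
Step 3: result = 193

The answer is 193.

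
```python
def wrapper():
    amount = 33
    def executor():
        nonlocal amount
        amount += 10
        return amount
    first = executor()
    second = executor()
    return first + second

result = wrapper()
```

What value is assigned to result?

Step 1: amount starts at 33.
Step 2: First call: amount = 33 + 10 = 43, returns 43.
Step 3: Second call: amount = 43 + 10 = 53, returns 53.
Step 4: result = 43 + 53 = 96

The answer is 96.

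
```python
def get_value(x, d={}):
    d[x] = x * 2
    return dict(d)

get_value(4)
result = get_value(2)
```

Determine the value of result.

Step 1: Mutable default dict is shared across calls.
Step 2: First call adds 4: 8. Second call adds 2: 4.
Step 3: result = {4: 8, 2: 4}

The answer is {4: 8, 2: 4}.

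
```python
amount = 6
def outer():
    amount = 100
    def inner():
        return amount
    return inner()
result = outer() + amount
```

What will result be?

Step 1: Global amount = 6. outer() shadows with amount = 100.
Step 2: inner() returns enclosing amount = 100. outer() = 100.
Step 3: result = 100 + global amount (6) = 106

The answer is 106.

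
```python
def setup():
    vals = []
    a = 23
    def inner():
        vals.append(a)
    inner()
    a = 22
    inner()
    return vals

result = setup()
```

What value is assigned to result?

Step 1: a = 23. inner() appends current a to vals.
Step 2: First inner(): appends 23. Then a = 22.
Step 3: Second inner(): appends 22 (closure sees updated a). result = [23, 22]

The answer is [23, 22].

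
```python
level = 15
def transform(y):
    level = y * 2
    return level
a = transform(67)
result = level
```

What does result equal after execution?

Step 1: Global level = 15.
Step 2: transform(67) creates local level = 67 * 2 = 134.
Step 3: Global level unchanged because no global keyword. result = 15

The answer is 15.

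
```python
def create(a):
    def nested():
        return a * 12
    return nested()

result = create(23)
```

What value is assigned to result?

Step 1: create(23) binds parameter a = 23.
Step 2: nested() accesses a = 23 from enclosing scope.
Step 3: result = 23 * 12 = 276

The answer is 276.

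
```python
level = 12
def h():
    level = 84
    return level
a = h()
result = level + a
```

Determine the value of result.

Step 1: Global level = 12. h() returns local level = 84.
Step 2: a = 84. Global level still = 12.
Step 3: result = 12 + 84 = 96

The answer is 96.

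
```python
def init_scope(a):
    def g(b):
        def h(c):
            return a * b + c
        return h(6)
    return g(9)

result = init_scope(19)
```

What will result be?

Step 1: a = 19, b = 9, c = 6.
Step 2: h() computes a * b + c = 19 * 9 + 6 = 177.
Step 3: result = 177

The answer is 177.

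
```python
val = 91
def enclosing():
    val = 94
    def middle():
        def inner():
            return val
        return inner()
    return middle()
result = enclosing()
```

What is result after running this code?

Step 1: enclosing() defines val = 94. middle() and inner() have no local val.
Step 2: inner() checks local (none), enclosing middle() (none), enclosing enclosing() and finds val = 94.
Step 3: result = 94

The answer is 94.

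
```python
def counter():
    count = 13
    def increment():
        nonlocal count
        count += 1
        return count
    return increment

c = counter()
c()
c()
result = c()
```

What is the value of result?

Step 1: counter() creates closure with count = 13.
Step 2: Each c() call increments count via nonlocal. After 3 calls: 13 + 3 = 16.
Step 3: result = 16

The answer is 16.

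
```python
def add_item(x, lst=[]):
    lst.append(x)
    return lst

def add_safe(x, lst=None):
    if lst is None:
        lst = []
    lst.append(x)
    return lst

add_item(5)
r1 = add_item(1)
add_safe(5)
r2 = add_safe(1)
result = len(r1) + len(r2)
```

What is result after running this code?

Step 1: add_item shares mutable default: after 2 calls, lst = [5, 1], len = 2.
Step 2: add_safe creates fresh list each time: r2 = [1], len = 1.
Step 3: result = 2 + 1 = 3

The answer is 3.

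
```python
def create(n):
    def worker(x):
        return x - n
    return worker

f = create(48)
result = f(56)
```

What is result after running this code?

Step 1: create(48) creates a closure capturing n = 48.
Step 2: f(56) computes 56 - 48 = 8.
Step 3: result = 8

The answer is 8.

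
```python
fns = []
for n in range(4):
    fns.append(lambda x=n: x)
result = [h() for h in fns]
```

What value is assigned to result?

Step 1: Default arg x=n captures n at each iteration.
Step 2: Each lambda has its own default: 0, 1, ..., 3.
Step 3: result = [0, 1, 2, 3]

The answer is [0, 1, 2, 3].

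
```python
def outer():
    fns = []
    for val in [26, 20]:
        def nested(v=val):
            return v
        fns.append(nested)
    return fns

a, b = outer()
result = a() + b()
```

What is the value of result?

Step 1: Default argument v=val captures val at each iteration.
Step 2: a() returns 26 (captured at first iteration), b() returns 20 (captured at second).
Step 3: result = 26 + 20 = 46

The answer is 46.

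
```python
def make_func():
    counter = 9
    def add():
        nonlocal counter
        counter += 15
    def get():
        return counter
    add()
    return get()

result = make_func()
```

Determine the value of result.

Step 1: counter = 9. add() modifies it via nonlocal, get() reads it.
Step 2: add() makes counter = 9 + 15 = 24.
Step 3: get() returns 24. result = 24

The answer is 24.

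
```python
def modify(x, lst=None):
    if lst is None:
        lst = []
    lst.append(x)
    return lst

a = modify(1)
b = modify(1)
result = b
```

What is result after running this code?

Step 1: None default with guard creates a NEW list each call.
Step 2: a = [1] (fresh list). b = [1] (another fresh list).
Step 3: result = [1] (this is the fix for mutable default)

The answer is [1].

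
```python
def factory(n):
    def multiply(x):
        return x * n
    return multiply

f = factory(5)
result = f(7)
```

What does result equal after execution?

Step 1: factory(5) returns multiply closure with n = 5.
Step 2: f(7) computes 7 * 5 = 35.
Step 3: result = 35

The answer is 35.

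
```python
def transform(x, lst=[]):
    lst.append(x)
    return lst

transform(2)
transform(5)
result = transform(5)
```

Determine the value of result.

Step 1: Mutable default argument gotcha! The list [] is created once.
Step 2: Each call appends to the SAME list: [2], [2, 5], [2, 5, 5].
Step 3: result = [2, 5, 5]

The answer is [2, 5, 5].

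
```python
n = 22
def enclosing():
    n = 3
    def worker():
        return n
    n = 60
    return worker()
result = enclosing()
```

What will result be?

Step 1: enclosing() sets n = 3, then later n = 60.
Step 2: worker() is called after n is reassigned to 60. Closures capture variables by reference, not by value.
Step 3: result = 60

The answer is 60.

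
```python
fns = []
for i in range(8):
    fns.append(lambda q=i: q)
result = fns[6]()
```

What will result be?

Step 1: Default argument q=i captures i's value at each iteration.
Step 2: fns[6] captured q = 6 when i was 6.
Step 3: result = 6

The answer is 6.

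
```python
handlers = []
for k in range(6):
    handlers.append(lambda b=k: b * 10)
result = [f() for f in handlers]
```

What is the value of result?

Step 1: Default arg b=k captures k at each iteration.
Step 2: handlers[k] has b defaulting to k, returns k * 10.
Step 3: result = [0, 10, 20, 30, 40, 50]

The answer is [0, 10, 20, 30, 40, 50].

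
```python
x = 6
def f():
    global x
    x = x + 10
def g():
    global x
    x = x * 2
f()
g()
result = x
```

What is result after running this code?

Step 1: x = 6.
Step 2: f() adds 10: x = 6 + 10 = 16.
Step 3: g() doubles: x = 16 * 2 = 32.
Step 4: result = 32

The answer is 32.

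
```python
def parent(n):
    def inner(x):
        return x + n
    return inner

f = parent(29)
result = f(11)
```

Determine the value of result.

Step 1: parent(29) creates a closure that captures n = 29.
Step 2: f(11) calls the closure with x = 11, returning 11 + 29 = 40.
Step 3: result = 40

The answer is 40.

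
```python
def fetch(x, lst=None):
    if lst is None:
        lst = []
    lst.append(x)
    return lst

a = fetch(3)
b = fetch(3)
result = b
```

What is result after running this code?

Step 1: None default with guard creates a NEW list each call.
Step 2: a = [3] (fresh list). b = [3] (another fresh list).
Step 3: result = [3] (this is the fix for mutable default)

The answer is [3].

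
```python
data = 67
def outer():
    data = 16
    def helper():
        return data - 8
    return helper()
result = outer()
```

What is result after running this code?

Step 1: outer() shadows global data with data = 16.
Step 2: helper() finds data = 16 in enclosing scope, computes 16 - 8 = 8.
Step 3: result = 8

The answer is 8.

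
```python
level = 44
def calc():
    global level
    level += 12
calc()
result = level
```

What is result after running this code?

Step 1: level = 44 globally.
Step 2: calc() modifies global level: level += 12 = 56.
Step 3: result = 56

The answer is 56.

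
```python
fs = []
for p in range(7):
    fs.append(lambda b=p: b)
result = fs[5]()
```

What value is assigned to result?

Step 1: Default argument b=p captures p's value at each iteration.
Step 2: fs[5] captured b = 5 when p was 5.
Step 3: result = 5

The answer is 5.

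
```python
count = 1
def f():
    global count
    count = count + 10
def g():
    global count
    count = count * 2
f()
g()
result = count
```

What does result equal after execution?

Step 1: count = 1.
Step 2: f() adds 10: count = 1 + 10 = 11.
Step 3: g() doubles: count = 11 * 2 = 22.
Step 4: result = 22

The answer is 22.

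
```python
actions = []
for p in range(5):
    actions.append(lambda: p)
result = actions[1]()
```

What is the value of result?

Step 1: The loop creates 5 lambdas, all referencing the same variable p.
Step 2: After the loop, p = 4 (final value).
Step 3: actions[1]() looks up p at call time and finds 4. This is the late binding gotcha. result = 4

The answer is 4.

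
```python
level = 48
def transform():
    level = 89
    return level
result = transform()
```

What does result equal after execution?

Step 1: Global level = 48.
Step 2: transform() creates local level = 89, shadowing the global.
Step 3: Returns local level = 89. result = 89

The answer is 89.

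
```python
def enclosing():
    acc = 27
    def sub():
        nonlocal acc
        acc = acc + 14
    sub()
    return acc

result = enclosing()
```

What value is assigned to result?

Step 1: enclosing() sets acc = 27.
Step 2: sub() uses nonlocal to modify acc in enclosing's scope: acc = 27 + 14 = 41.
Step 3: enclosing() returns the modified acc = 41

The answer is 41.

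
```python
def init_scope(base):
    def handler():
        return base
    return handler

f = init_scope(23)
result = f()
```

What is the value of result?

Step 1: init_scope(23) creates closure capturing base = 23.
Step 2: f() returns the captured base = 23.
Step 3: result = 23

The answer is 23.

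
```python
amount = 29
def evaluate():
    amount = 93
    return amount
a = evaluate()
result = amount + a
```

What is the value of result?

Step 1: Global amount = 29. evaluate() returns local amount = 93.
Step 2: a = 93. Global amount still = 29.
Step 3: result = 29 + 93 = 122

The answer is 122.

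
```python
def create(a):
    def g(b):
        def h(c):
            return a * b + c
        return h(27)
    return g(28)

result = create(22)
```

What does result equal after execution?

Step 1: a = 22, b = 28, c = 27.
Step 2: h() computes a * b + c = 22 * 28 + 27 = 643.
Step 3: result = 643

The answer is 643.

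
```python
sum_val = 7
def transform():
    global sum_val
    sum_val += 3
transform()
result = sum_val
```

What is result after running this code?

Step 1: sum_val = 7 globally.
Step 2: transform() modifies global sum_val: sum_val += 3 = 10.
Step 3: result = 10

The answer is 10.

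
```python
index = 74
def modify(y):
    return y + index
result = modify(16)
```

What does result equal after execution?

Step 1: index = 74 is defined globally.
Step 2: modify(16) uses parameter y = 16 and looks up index from global scope = 74.
Step 3: result = 16 + 74 = 90

The answer is 90.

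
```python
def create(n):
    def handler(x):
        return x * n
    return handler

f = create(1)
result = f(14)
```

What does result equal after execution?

Step 1: create(1) creates a closure capturing n = 1.
Step 2: f(14) computes 14 * 1 = 14.
Step 3: result = 14

The answer is 14.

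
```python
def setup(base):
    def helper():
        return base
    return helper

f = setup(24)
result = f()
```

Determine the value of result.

Step 1: setup(24) creates closure capturing base = 24.
Step 2: f() returns the captured base = 24.
Step 3: result = 24

The answer is 24.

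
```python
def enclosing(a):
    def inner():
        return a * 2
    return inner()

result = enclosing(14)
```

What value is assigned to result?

Step 1: enclosing(14) binds parameter a = 14.
Step 2: inner() accesses a = 14 from enclosing scope.
Step 3: result = 14 * 2 = 28

The answer is 28.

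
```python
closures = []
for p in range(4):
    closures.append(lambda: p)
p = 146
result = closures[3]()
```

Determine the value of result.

Step 1: Lambdas capture the variable p by reference, not by value.
Step 2: After the loop, p is reassigned to 146.
Step 3: closures[3]() looks up the current p = 146. result = 146

The answer is 146.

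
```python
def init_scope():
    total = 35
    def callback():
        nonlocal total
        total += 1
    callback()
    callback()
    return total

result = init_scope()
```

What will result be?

Step 1: total starts at 35.
Step 2: callback() is called 2 times, each adding 1.
Step 3: total = 35 + 1 * 2 = 37

The answer is 37.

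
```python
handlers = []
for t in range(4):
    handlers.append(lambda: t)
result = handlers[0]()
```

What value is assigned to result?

Step 1: The loop creates 4 lambdas, all referencing the same variable t.
Step 2: After the loop, t = 3 (final value).
Step 3: handlers[0]() looks up t at call time and finds 3. This is the late binding gotcha. result = 3

The answer is 3.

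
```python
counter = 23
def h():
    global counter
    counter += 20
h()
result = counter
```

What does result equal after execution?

Step 1: counter = 23 globally.
Step 2: h() modifies global counter: counter += 20 = 43.
Step 3: result = 43

The answer is 43.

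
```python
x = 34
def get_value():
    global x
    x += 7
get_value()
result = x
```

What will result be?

Step 1: x = 34 globally.
Step 2: get_value() modifies global x: x += 7 = 41.
Step 3: result = 41

The answer is 41.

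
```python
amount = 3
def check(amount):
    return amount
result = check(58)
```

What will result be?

Step 1: Global amount = 3.
Step 2: check(58) takes parameter amount = 58, which shadows the global.
Step 3: result = 58

The answer is 58.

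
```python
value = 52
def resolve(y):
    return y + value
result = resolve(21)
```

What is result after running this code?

Step 1: value = 52 is defined globally.
Step 2: resolve(21) uses parameter y = 21 and looks up value from global scope = 52.
Step 3: result = 21 + 52 = 73

The answer is 73.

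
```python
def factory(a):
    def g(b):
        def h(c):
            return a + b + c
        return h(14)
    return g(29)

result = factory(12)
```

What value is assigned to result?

Step 1: a = 12, b = 29, c = 14 across three nested scopes.
Step 2: h() accesses all three via LEGB rule.
Step 3: result = 12 + 29 + 14 = 55

The answer is 55.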